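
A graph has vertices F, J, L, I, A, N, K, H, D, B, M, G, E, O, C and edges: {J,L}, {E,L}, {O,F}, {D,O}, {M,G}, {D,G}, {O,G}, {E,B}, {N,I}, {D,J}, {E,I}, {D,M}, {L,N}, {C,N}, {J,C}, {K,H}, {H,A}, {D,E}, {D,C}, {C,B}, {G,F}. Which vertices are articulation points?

Removing D increases the component count from 2 to 3, so D is a cut vertex.
Removing H increases the component count from 2 to 3, so H is a cut vertex.
By contrast removing I leaves 2 components; it is not a cut vertex. No other vertex is a cut vertex either.

D, H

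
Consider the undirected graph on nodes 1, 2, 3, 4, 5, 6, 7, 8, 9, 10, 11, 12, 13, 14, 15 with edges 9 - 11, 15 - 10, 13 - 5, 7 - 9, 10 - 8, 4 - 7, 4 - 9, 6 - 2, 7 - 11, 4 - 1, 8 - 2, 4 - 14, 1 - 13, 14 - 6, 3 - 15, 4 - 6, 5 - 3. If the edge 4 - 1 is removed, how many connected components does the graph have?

2

4 and 1 are still connected via 4-6-2-8-10-15-3-5-13-1, so the component count stays at 2.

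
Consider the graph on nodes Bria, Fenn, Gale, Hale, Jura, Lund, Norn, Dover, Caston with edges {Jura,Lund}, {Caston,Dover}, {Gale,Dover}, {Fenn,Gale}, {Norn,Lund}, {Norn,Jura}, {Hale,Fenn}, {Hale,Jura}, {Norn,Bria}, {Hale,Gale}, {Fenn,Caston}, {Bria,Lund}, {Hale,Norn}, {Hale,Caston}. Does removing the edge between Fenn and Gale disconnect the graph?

After removing Fenn-Gale, the path Fenn-Hale-Gale still connects them, so the edge is not a bridge.

No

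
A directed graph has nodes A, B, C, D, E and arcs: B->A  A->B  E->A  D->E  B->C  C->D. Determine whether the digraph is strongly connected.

Yes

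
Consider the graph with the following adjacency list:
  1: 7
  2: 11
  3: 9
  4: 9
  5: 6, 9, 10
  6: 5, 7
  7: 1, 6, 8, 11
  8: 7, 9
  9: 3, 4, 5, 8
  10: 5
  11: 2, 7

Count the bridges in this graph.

The edges on the cycle 6-7-8-9-5-6 are not bridges since each lies on that cycle.
But removing 5-10 disconnects 5 from 10; removing 7-11 disconnects 7 from 11; removing 7-1 disconnects 7 from 1; removing 11-2 disconnects 11 from 2 — these are bridges.
In total 6 edges are bridges.

6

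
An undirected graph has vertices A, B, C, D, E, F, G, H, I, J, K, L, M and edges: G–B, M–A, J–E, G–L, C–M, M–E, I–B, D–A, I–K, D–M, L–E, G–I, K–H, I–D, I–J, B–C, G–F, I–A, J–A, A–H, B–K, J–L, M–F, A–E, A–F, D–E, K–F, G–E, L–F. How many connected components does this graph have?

1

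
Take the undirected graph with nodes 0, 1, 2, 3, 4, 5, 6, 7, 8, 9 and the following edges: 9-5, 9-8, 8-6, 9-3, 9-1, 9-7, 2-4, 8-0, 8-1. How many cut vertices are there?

Removing 8 increases the component count from 2 to 4, so 8 is a cut vertex.
Removing 9 increases the component count from 2 to 5, so 9 is a cut vertex.
By contrast removing 2 leaves 2 components; it is not a cut vertex. No other vertex is a cut vertex either.

2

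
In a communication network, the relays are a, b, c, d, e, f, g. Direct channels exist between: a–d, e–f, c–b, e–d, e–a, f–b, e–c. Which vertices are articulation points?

e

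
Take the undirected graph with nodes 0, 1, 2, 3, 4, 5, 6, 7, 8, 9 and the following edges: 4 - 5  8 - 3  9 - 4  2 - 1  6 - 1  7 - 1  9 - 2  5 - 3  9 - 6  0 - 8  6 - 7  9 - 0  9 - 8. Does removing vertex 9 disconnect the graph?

Yes

Deleting 9 raises the number of components from 1 to 2, so 9 is a cut vertex.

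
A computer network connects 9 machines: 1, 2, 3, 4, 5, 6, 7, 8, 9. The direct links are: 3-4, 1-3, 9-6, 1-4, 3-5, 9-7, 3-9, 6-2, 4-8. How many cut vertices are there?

Removing 3 increases the component count from 1 to 3, so 3 is a cut vertex.
Removing 4 increases the component count from 1 to 2, so 4 is a cut vertex.
Removing 6 increases the component count from 1 to 2, so 6 is a cut vertex.
Likewise 9 is a cut vertex.
By contrast removing 2 leaves 1 component; it is not a cut vertex. No other vertex is a cut vertex either.

4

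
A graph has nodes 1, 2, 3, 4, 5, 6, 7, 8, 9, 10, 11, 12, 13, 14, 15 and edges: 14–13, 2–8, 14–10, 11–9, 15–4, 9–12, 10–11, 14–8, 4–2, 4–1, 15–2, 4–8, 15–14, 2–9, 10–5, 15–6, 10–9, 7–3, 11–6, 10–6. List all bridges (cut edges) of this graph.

The edges on the cycle 15-14-10-11-9-2-4-15 are not bridges since each lies on that cycle.
But removing 14–13 disconnects 14 from 13; removing 1–4 disconnects 1 from 4; removing 7–3 disconnects 7 from 3; removing 10–5 disconnects 10 from 5 — these are bridges.
In total 5 edges are bridges.

1-4, 10-5, 12-9, 13-14, 3-7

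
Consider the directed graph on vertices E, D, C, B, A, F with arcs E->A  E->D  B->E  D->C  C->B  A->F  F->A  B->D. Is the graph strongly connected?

No

There is no directed path from F to B, so the graph is not strongly connected.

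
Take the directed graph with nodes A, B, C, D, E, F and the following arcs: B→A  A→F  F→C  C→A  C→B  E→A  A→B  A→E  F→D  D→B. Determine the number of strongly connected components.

{A, B, C, D, E, F} are all mutually reachable — one SCC of size 6.
That gives 1 strongly connected component.

1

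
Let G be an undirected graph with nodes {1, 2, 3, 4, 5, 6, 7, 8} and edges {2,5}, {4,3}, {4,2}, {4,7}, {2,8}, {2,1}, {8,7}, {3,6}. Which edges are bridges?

1-2, 2-5, 3-4, 3-6

The edges on the cycle 4-2-8-7-4 are not bridges since each lies on that cycle.
But removing 2—5 disconnects 2 from 5; removing 2—1 disconnects 2 from 1; removing 3—6 disconnects 3 from 6; removing 4—3 disconnects 4 from 3 — these are bridges.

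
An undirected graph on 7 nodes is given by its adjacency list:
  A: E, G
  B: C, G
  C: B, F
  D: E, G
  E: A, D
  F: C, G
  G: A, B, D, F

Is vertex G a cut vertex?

Deleting G raises the number of components from 1 to 2, so G is a cut vertex.

Yes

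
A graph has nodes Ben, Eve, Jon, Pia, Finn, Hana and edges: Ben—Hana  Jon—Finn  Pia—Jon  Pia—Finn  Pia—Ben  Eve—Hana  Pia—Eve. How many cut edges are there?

The edges on the cycle Pia-Jon-Finn-Pia are not bridges since each lies on that cycle.
Every edge lies on some cycle, so there are no bridges.

0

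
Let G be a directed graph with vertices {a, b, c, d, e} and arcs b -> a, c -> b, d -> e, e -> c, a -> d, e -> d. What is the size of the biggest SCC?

{a, b, c, d, e} are all mutually reachable — one SCC of size 5.
The largest has 5 vertices.

5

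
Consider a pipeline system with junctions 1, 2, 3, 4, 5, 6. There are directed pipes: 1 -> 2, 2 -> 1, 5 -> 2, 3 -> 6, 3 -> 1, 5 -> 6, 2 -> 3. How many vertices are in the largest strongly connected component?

3

{1, 2, 3} are all mutually reachable — one SCC of size 3.
{4} is an SCC by itself.
{5} is an SCC by itself.
{6} is an SCC by itself.
The largest has 3 vertices.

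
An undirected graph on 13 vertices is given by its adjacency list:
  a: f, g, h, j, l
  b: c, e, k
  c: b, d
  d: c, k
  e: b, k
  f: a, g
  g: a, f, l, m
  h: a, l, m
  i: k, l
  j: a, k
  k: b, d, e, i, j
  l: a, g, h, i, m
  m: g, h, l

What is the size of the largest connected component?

13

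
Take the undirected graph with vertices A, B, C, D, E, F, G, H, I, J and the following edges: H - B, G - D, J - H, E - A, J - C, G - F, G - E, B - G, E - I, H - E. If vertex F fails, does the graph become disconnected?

Deleting F leaves 1 component (was 1), so F is not a cut vertex.

No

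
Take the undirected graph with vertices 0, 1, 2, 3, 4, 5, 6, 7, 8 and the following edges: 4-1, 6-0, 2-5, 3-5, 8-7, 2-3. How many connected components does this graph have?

4

Starting from 0 we can reach 0, 6. That is one component of size 2.
Starting from 7 we can reach 7, 8. That is one component of size 2.
Starting from 1 we can reach 1, 4. That is one component of size 2.
Starting from 2 we can reach 2, 3, 5. That is one component of size 3.
Total: 4 components.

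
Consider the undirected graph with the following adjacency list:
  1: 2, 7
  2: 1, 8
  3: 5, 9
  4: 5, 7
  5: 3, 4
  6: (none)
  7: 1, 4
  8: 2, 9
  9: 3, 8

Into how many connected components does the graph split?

2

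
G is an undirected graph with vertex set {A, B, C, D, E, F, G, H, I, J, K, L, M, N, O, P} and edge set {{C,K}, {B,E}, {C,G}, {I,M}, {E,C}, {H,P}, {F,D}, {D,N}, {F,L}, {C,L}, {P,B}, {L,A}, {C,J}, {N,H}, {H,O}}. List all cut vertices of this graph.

C, H, L

Removing C increases the component count from 2 to 5, so C is a cut vertex.
Removing H increases the component count from 2 to 3, so H is a cut vertex.
Removing L increases the component count from 2 to 3, so L is a cut vertex.
By contrast removing M leaves 2 components; it is not a cut vertex. No other vertex is a cut vertex either.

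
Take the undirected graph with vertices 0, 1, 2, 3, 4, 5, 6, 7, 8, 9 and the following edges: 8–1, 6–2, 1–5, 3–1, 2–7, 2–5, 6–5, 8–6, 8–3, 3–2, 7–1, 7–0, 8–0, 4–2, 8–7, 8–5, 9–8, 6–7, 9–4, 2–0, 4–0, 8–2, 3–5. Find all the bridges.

none

The edges on the cycle 8-6-5-3-8 are not bridges since each lies on that cycle.
Every edge lies on some cycle, so there are no bridges.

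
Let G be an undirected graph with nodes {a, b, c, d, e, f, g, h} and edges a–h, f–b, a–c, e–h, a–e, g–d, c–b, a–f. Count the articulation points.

1

Removing a increases the component count from 2 to 3, so a is a cut vertex.
By contrast removing f leaves 2 components; it is not a cut vertex. No other vertex is a cut vertex either.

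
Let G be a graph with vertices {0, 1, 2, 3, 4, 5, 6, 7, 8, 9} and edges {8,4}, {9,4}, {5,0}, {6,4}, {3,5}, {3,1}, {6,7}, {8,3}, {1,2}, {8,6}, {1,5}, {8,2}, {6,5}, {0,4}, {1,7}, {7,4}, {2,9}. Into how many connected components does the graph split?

Starting from 0 we can reach 0, 1, 2, 3, 4, 5, 6, 7, 8, 9. That is one component of size 10.
Total: 1 component.

1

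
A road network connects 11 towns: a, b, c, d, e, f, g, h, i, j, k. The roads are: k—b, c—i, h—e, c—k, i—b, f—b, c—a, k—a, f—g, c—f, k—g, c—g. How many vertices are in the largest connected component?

7

j is isolated — a component by itself.
d is isolated — a component by itself.
Starting from e we can reach e, h. That is one component of size 2.
Starting from a we can reach a, b, c, f, g, i, k. That is one component of size 7.
The largest has 7 vertices.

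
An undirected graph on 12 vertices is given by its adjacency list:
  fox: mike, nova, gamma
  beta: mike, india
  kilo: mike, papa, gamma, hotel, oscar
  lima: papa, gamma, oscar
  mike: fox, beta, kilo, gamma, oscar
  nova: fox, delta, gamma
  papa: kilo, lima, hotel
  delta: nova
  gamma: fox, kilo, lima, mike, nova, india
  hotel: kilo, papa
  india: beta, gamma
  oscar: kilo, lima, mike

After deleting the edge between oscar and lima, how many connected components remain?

1

oscar and lima are still connected via oscar-mike-gamma-lima, so the component count stays at 1.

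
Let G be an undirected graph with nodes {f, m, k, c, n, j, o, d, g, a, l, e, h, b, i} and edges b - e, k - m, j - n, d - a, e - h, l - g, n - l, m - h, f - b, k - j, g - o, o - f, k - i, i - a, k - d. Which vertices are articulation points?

k

Removing k increases the component count from 2 to 3, so k is a cut vertex.
By contrast removing d leaves 2 components; it is not a cut vertex. No other vertex is a cut vertex either.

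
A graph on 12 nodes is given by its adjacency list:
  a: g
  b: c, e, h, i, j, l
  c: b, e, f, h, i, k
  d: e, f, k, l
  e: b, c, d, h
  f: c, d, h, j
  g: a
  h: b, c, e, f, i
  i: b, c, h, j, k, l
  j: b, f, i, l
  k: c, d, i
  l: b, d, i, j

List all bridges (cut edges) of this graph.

The edges on the cycle j-l-b-j are not bridges since each lies on that cycle.
But removing a-g disconnects a from g — this is a bridge.

a-g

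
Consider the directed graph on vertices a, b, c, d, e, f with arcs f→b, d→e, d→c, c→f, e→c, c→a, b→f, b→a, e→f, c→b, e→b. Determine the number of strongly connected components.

{b, f} are all mutually reachable — one SCC of size 2.
{d} is an SCC by itself.
{e} is an SCC by itself.
{a} is an SCC by itself.
{c} is an SCC by itself.
That gives 5 strongly connected components.

5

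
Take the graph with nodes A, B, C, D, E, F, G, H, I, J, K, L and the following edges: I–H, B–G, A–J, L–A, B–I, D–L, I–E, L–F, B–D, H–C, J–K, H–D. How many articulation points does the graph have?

7

Removing A increases the component count from 1 to 2, so A is a cut vertex.
Removing B increases the component count from 1 to 2, so B is a cut vertex.
Removing D increases the component count from 1 to 2, so D is a cut vertex.
Likewise H, I, J, L are cut vertices.
By contrast removing C leaves 1 component; it is not a cut vertex. No other vertex is a cut vertex either.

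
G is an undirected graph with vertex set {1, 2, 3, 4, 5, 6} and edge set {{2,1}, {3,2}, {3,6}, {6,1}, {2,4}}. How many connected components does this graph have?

5 is isolated — a component by itself.
Starting from 1 we can reach 1, 2, 3, 4, 6. That is one component of size 5.
Total: 2 components.

2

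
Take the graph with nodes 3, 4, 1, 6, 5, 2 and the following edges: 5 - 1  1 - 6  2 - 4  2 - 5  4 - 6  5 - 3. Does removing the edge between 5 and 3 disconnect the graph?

Yes

Removing 5 - 3 leaves no path between 5 and 3: the component count goes from 1 to 2. So it is a bridge.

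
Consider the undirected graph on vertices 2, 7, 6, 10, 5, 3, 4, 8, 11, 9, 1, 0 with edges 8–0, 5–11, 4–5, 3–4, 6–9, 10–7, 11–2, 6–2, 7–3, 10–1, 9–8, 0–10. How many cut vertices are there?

1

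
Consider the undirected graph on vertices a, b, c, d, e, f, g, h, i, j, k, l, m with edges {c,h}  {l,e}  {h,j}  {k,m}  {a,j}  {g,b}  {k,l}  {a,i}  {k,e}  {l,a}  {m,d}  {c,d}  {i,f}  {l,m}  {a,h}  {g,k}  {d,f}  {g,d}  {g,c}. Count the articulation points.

Removing g increases the component count from 1 to 2, so g is a cut vertex.
By contrast removing f leaves 1 component; it is not a cut vertex. No other vertex is a cut vertex either.

1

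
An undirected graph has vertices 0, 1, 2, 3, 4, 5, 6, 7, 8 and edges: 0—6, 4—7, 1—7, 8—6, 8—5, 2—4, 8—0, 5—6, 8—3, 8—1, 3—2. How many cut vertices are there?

Removing 8 increases the component count from 1 to 2, so 8 is a cut vertex.
By contrast removing 4 leaves 1 component; it is not a cut vertex. No other vertex is a cut vertex either.

1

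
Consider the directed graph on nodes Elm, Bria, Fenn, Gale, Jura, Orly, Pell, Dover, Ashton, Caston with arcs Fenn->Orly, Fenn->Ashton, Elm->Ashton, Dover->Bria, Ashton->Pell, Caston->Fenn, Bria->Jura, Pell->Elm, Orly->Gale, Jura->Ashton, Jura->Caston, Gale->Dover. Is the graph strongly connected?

There is no directed path from Pell to Caston, so the graph is not strongly connected.

No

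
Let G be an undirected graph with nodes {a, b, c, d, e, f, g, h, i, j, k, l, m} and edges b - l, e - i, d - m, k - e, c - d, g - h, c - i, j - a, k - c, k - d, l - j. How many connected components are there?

4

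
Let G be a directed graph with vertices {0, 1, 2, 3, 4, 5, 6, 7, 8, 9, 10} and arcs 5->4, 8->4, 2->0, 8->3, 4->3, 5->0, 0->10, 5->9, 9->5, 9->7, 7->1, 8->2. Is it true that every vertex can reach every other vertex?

No

There is no directed path from 1 to 0, so the graph is not strongly connected.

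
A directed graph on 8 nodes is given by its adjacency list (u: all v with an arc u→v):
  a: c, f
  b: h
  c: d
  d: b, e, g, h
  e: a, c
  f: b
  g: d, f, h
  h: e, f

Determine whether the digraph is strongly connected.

From d we can reach every vertex (a, b, c, d, e, f, g, h), and every vertex can reach d (a, b, c, d, e, f, g, h). So the whole graph is one strongly connected component.

Yes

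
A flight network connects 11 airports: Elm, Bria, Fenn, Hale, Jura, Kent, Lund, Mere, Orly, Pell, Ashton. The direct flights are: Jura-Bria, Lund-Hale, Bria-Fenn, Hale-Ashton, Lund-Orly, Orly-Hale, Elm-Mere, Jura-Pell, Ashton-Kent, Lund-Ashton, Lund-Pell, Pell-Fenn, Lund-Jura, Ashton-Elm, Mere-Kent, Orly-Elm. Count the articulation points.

Removing Lund increases the component count from 1 to 2, so Lund is a cut vertex.
By contrast removing Kent leaves 1 component; it is not a cut vertex. No other vertex is a cut vertex either.

1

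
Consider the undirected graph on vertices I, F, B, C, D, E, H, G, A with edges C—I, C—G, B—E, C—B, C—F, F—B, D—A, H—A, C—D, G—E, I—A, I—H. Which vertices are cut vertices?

C

Removing C increases the component count from 1 to 2, so C is a cut vertex.
By contrast removing D leaves 1 component; it is not a cut vertex. No other vertex is a cut vertex either.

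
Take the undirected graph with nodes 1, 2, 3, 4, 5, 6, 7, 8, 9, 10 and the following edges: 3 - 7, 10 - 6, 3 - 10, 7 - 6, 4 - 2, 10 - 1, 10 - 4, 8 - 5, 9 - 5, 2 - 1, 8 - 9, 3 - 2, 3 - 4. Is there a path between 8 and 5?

Yes

From 8 we can reach 5, 8, 9, which includes 5.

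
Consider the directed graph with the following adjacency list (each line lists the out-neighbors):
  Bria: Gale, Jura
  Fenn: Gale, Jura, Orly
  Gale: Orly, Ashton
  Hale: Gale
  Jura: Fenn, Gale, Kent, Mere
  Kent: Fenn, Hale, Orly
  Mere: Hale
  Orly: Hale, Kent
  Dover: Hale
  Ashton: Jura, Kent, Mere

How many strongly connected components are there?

{Fenn, Gale, Hale, Jura, Kent, Mere, Orly, Ashton} are all mutually reachable — one SCC of size 8.
{Bria} is an SCC by itself.
{Dover} is an SCC by itself.
That gives 3 strongly connected components.

3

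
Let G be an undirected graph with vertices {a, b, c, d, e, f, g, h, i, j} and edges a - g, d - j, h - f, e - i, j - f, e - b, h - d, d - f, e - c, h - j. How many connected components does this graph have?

Starting from a we can reach a, g. That is one component of size 2.
Starting from d we can reach d, f, h, j. That is one component of size 4.
Starting from b we can reach b, c, e, i. That is one component of size 4.
Total: 3 components.

3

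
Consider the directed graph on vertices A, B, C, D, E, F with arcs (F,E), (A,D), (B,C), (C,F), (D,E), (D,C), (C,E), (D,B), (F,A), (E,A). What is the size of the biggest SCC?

{A, B, C, D, E, F} are all mutually reachable — one SCC of size 6.
The largest has 6 vertices.

6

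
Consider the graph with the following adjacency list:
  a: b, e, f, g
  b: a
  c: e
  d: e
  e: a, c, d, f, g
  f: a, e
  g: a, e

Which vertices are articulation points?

Removing a increases the component count from 1 to 2, so a is a cut vertex.
Removing e increases the component count from 1 to 3, so e is a cut vertex.
By contrast removing c leaves 1 component; it is not a cut vertex. No other vertex is a cut vertex either.

a, e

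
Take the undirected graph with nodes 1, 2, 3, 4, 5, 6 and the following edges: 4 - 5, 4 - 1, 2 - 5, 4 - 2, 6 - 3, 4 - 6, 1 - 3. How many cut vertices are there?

Removing 4 increases the component count from 1 to 2, so 4 is a cut vertex.
By contrast removing 1 leaves 1 component; it is not a cut vertex. No other vertex is a cut vertex either.

1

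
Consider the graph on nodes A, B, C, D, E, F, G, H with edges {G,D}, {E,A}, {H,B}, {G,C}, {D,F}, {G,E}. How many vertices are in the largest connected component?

6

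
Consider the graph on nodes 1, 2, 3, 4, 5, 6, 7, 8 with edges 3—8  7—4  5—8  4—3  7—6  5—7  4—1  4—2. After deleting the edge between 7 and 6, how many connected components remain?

Before removal there is 1 component.
7—6 is a bridge — removing it separates 7's side from 6's side.
After removal: 2 components.

2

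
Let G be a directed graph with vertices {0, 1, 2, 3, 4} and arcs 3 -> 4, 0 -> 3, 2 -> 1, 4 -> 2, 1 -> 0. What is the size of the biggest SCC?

{0, 1, 2, 3, 4} are all mutually reachable — one SCC of size 5.
The largest has 5 vertices.

5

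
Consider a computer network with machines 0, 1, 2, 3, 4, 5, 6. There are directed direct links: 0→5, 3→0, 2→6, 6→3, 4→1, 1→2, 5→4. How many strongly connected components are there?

1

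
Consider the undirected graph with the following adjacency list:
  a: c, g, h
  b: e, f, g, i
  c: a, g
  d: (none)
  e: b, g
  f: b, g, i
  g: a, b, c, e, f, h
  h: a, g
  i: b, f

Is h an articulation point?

No

Deleting h leaves 2 components (was 2), so h is not a cut vertex.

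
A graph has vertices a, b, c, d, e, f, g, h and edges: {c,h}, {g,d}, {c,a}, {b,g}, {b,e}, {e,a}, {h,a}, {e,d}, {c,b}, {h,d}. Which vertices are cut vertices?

Removing a, for instance, still leaves 2 components. No single vertex removal increases the component count — the graph has no articulation points.

none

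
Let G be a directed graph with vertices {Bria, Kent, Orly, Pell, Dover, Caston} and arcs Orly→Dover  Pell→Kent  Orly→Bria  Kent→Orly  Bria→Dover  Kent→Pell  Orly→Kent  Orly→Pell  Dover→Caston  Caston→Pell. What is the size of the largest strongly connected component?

{Bria, Kent, Orly, Pell, Dover, Caston} are all mutually reachable — one SCC of size 6.
The largest has 6 vertices.

6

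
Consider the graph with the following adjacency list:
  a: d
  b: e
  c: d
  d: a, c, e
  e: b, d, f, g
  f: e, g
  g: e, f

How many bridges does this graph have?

The edges on the cycle f-e-g-f are not bridges since each lies on that cycle.
But removing e-b disconnects e from b; removing d-a disconnects d from a; removing e-d disconnects e from d; removing d-c disconnects d from c — these are bridges.
That makes 4 bridges.

4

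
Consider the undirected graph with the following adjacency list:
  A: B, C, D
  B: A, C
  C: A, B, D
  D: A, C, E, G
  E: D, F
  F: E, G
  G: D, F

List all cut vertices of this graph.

Removing D increases the component count from 1 to 2, so D is a cut vertex.
By contrast removing F leaves 1 component; it is not a cut vertex. No other vertex is a cut vertex either.

D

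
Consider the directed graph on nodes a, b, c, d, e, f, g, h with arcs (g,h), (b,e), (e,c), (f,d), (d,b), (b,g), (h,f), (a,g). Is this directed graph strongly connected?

No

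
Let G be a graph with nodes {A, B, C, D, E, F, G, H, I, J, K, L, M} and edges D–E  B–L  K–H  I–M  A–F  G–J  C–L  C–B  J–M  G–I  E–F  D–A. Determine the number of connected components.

4

Starting from H we can reach H, K. That is one component of size 2.
Starting from B we can reach B, C, L. That is one component of size 3.
Starting from G we can reach G, I, J, M. That is one component of size 4.
Starting from A we can reach A, D, E, F. That is one component of size 4.
Total: 4 components.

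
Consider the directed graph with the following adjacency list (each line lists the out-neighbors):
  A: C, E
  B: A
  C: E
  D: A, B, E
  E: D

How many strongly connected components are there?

{A, B, C, D, E} are all mutually reachable — one SCC of size 5.
That gives 1 strongly connected component.

1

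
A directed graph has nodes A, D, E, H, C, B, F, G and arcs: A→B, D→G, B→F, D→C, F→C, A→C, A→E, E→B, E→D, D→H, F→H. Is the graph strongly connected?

There is no directed path from D to A, so the graph is not strongly connected.

No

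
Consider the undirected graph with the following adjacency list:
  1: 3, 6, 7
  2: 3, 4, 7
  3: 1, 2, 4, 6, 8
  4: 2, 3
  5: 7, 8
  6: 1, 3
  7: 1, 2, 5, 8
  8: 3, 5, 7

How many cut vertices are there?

Removing 4, for instance, still leaves 1 component. No single vertex removal increases the component count — the graph has no articulation points.

0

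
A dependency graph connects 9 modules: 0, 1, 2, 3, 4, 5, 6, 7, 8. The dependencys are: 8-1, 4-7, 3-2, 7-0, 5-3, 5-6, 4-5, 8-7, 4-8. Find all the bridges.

The edges on the cycle 4-8-7-4 are not bridges since each lies on that cycle.
But removing 5-3 disconnects 5 from 3; removing 5-6 disconnects 5 from 6; removing 4-5 disconnects 4 from 5; removing 2-3 disconnects 2 from 3 — these are bridges.
In total 6 edges are bridges.

0-7, 1-8, 2-3, 3-5, 4-5, 5-6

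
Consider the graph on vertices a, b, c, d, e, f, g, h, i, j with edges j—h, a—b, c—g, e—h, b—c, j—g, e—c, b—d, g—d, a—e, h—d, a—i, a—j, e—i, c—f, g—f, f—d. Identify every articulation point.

none

Removing a, for instance, still leaves 1 component. No single vertex removal increases the component count — the graph has no articulation points.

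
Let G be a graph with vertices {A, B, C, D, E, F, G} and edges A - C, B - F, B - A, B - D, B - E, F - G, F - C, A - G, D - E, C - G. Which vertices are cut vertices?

B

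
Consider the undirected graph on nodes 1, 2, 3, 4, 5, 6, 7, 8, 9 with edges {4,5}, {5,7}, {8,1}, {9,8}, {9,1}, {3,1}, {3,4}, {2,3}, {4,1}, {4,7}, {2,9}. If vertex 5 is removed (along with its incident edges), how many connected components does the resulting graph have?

2

With 5 gone, the remaining components are: {6}; {1, 2, 3, 4, 7, 8, 9}.
That is 2 components.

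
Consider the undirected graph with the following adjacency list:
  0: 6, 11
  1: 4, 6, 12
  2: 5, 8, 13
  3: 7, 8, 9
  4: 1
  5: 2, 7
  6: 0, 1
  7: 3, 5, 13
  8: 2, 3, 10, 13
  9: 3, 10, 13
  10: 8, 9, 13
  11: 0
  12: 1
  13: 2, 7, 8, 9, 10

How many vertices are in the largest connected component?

8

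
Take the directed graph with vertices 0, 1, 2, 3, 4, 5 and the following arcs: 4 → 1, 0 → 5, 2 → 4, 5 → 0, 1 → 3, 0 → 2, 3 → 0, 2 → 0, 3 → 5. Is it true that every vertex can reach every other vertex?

From 4 we can reach every vertex (0, 1, 2, 3, 4, 5), and every vertex can reach 4 (0, 1, 2, 3, 4, 5). So the whole graph is one strongly connected component.

Yes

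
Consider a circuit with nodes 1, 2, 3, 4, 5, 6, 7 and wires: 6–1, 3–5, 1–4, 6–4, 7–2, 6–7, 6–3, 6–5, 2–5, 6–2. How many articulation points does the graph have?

1

Removing 6 increases the component count from 1 to 2, so 6 is a cut vertex.
By contrast removing 2 leaves 1 component; it is not a cut vertex. No other vertex is a cut vertex either.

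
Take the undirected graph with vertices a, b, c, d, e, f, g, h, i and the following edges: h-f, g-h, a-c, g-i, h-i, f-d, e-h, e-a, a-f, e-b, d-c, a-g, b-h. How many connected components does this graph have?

Starting from a we can reach a, b, c, d, e, f, g, h, i. That is one component of size 9.
Total: 1 component.

1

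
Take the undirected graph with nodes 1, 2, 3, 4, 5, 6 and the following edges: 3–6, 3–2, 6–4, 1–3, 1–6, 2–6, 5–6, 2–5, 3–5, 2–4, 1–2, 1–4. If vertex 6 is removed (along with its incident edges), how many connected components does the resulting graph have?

With 6 gone, the remaining components are: {1, 2, 3, 4, 5}.
That is 1 component.

1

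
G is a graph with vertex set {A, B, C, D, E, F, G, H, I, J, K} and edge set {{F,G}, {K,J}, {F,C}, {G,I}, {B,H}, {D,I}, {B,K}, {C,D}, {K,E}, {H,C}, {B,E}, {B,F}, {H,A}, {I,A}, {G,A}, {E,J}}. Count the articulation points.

Removing B increases the component count from 1 to 2, so B is a cut vertex.
By contrast removing K leaves 1 component; it is not a cut vertex. No other vertex is a cut vertex either.

1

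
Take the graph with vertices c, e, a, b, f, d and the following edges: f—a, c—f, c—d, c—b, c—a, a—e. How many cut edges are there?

3

The edges on the cycle c-f-a-c are not bridges since each lies on that cycle.
But removing a—e disconnects a from e; removing c—b disconnects c from b; removing c—d disconnects c from d — these are bridges.
That makes 3 bridges.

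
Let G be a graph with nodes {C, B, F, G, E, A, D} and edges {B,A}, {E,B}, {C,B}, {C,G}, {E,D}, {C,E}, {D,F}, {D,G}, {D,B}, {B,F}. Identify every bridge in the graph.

A-B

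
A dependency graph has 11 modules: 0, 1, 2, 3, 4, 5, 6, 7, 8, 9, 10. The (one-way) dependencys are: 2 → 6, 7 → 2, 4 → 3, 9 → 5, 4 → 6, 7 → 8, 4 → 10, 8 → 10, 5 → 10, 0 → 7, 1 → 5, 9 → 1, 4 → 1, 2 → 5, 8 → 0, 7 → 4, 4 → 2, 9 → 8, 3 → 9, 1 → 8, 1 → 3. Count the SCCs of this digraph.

5

{0, 1, 3, 4, 7, 8, 9} are all mutually reachable — one SCC of size 7.
{10} is an SCC by itself.
{6} is an SCC by itself.
{5} is an SCC by itself.
{2} is an SCC by itself.
That gives 5 strongly connected components.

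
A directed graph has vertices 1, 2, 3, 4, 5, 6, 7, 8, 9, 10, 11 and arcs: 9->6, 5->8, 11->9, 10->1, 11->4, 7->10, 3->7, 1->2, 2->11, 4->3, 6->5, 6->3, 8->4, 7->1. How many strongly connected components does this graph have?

1

{1, 2, 3, 4, 5, 6, 7, 8, 9, 10, 11} are all mutually reachable — one SCC of size 11.
That gives 1 strongly connected component.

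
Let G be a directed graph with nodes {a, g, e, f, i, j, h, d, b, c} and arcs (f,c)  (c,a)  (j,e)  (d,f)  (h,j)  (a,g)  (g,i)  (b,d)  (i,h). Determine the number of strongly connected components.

{d} is an SCC by itself.
{g} is an SCC by itself.
{c} is an SCC by itself.
{i} is an SCC by itself.
{f} is an SCC by itself.
(and 5 more singleton SCCs)
That gives 10 strongly connected components.

10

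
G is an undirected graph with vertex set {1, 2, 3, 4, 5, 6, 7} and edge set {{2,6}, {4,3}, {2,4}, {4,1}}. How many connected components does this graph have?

3

7 is isolated — a component by itself.
5 is isolated — a component by itself.
Starting from 1 we can reach 1, 2, 3, 4, 6. That is one component of size 5.
Total: 3 components.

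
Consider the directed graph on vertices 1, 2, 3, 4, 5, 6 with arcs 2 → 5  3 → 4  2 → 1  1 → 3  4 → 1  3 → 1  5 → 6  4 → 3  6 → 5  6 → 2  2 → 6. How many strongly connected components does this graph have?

2

{1, 3, 4} are all mutually reachable — one SCC of size 3.
{2, 5, 6} are all mutually reachable — one SCC of size 3.
That gives 2 strongly connected components.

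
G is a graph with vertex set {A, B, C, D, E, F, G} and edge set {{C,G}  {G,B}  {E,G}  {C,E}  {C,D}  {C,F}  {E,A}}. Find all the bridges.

The edges on the cycle C-E-G-C are not bridges since each lies on that cycle.
But removing E–A disconnects E from A; removing G–B disconnects G from B; removing C–D disconnects C from D; removing C–F disconnects C from F — these are bridges.

A-E, B-G, C-D, C-F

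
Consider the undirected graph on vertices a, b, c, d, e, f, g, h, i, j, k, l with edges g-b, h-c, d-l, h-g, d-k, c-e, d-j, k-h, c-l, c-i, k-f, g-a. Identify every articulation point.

Removing c increases the component count from 1 to 3, so c is a cut vertex.
Removing d increases the component count from 1 to 2, so d is a cut vertex.
Removing g increases the component count from 1 to 3, so g is a cut vertex.
Likewise h, k are cut vertices.
By contrast removing a leaves 1 component; it is not a cut vertex. No other vertex is a cut vertex either.

c, d, g, h, k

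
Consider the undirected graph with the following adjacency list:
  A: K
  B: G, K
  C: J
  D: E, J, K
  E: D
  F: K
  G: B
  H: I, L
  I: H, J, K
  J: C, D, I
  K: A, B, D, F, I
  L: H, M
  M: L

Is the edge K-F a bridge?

Removing K-F leaves no path between K and F: the component count goes from 1 to 2. So it is a bridge.

Yes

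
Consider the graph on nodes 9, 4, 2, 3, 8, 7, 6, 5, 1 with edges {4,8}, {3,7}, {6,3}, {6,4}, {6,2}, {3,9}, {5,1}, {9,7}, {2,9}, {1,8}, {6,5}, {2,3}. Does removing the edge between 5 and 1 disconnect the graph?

No

After removing 5-1, the path 5-6-4-8-1 still connects them, so the edge is not a bridge.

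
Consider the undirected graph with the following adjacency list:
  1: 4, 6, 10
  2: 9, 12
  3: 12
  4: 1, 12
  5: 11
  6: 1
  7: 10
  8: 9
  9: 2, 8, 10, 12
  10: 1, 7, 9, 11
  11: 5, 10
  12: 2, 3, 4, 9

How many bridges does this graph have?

6

The edges on the cycle 2-9-10-1-4-12-2 are not bridges since each lies on that cycle.
But removing 12-3 disconnects 12 from 3; removing 10-7 disconnects 10 from 7; removing 8-9 disconnects 8 from 9; removing 5-11 disconnects 5 from 11 — these are bridges.
In total 6 edges are bridges.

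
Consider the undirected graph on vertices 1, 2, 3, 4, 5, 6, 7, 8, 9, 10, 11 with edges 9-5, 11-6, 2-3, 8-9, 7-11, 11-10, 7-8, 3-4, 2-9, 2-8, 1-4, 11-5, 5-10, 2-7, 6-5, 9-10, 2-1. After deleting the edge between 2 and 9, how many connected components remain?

1

2 and 9 are still connected via 2-8-9, so the component count stays at 1.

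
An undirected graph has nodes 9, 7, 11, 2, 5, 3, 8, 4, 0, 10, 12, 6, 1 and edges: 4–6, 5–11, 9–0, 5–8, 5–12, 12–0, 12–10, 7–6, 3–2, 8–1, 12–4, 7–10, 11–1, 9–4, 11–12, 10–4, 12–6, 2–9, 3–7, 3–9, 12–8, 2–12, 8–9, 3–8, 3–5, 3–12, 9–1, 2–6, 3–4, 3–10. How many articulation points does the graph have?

Removing 12, for instance, still leaves 1 component. No single vertex removal increases the component count — the graph has no articulation points.

0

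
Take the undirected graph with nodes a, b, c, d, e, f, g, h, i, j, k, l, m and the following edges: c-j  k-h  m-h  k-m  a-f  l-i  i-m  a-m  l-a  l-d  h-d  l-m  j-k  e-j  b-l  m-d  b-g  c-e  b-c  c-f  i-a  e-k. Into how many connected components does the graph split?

Starting from a we can reach a, b, c, d, e, f, g, h, i, j, k, l, m. That is one component of size 13.
Total: 1 component.

1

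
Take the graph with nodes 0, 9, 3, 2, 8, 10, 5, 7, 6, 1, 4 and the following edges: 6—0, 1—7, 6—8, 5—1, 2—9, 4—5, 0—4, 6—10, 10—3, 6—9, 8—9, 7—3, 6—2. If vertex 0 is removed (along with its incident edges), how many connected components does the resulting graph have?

With 0 gone, the remaining components are: {1, 2, 3, 4, 5, 6, 7, 8, 9, 10}.
That is 1 component.

1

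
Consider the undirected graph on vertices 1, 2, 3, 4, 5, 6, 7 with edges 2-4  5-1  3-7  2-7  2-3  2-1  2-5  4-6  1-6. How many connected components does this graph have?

Starting from 1 we can reach 1, 2, 3, 4, 5, 6, 7. That is one component of size 7.
Total: 1 component.

1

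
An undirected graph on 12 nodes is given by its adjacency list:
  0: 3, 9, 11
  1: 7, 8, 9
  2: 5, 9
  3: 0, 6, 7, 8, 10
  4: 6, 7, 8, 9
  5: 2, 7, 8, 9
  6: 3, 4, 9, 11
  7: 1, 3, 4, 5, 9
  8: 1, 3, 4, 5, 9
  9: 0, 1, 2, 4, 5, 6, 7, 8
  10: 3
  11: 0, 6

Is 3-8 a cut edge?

After removing 3-8, the path 3-0-9-8 still connects them, so the edge is not a bridge.

No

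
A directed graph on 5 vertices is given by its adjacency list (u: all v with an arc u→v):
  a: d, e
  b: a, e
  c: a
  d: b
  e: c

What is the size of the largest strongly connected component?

{a, b, c, d, e} are all mutually reachable — one SCC of size 5.
The largest has 5 vertices.

5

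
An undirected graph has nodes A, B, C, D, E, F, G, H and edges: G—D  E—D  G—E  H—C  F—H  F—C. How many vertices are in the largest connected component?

3

B is isolated — a component by itself.
A is isolated — a component by itself.
Starting from C we can reach C, F, H. That is one component of size 3.
Starting from D we can reach D, E, G. That is one component of size 3.
The largest has 3 vertices.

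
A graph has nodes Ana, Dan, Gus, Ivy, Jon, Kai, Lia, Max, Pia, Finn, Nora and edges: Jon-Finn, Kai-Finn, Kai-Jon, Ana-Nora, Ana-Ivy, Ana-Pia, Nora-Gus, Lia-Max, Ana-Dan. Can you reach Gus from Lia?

No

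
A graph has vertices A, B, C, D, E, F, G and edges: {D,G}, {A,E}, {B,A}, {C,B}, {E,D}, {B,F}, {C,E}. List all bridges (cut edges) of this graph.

The edges on the cycle C-B-A-E-C are not bridges since each lies on that cycle.
But removing D - G disconnects D from G; removing B - F disconnects B from F; removing E - D disconnects E from D — these are bridges.

B-F, D-E, D-G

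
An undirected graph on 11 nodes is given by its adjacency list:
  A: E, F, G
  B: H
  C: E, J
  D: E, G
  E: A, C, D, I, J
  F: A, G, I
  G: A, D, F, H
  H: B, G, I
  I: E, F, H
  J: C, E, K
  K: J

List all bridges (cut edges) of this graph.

The edges on the cycle E-J-C-E are not bridges since each lies on that cycle.
But removing K-J disconnects K from J; removing H-B disconnects H from B — these are bridges.

B-H, J-K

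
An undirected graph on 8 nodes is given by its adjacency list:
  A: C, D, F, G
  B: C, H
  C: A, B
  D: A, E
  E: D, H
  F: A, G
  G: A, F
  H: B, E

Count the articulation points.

1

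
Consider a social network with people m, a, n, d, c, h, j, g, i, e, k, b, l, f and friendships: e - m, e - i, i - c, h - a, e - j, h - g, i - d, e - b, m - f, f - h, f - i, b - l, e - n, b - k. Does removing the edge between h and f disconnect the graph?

Yes

Removing h - f leaves no path between h and f: the component count goes from 1 to 2. So it is a bridge.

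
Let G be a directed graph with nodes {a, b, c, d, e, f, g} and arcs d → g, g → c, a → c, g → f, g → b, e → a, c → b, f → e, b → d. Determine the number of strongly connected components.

{a, b, c, d, e, f, g} are all mutually reachable — one SCC of size 7.
That gives 1 strongly connected component.

1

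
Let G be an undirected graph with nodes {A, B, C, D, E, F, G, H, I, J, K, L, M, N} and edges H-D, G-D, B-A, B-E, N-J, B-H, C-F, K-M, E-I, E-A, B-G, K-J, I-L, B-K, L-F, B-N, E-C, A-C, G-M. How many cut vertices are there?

1

Removing B increases the component count from 1 to 2, so B is a cut vertex.
By contrast removing N leaves 1 component; it is not a cut vertex. No other vertex is a cut vertex either.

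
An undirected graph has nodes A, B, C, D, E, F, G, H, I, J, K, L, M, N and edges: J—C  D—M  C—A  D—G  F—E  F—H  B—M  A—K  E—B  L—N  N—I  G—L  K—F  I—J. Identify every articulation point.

F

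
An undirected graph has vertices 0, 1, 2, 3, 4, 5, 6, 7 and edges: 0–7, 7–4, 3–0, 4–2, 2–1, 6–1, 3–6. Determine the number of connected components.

5 is isolated — a component by itself.
Starting from 0 we can reach 0, 1, 2, 3, 4, 6, 7. That is one component of size 7.
Total: 2 components.

2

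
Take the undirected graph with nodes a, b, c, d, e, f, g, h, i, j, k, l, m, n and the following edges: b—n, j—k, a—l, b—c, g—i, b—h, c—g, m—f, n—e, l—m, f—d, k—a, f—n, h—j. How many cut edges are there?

5

The edges on the cycle b-h-j-k-a-l-m-f-n-b are not bridges since each lies on that cycle.
But removing g—i disconnects g from i; removing d—f disconnects d from f; removing c—g disconnects c from g; removing n—e disconnects n from e — these are bridges.
In total 5 edges are bridges.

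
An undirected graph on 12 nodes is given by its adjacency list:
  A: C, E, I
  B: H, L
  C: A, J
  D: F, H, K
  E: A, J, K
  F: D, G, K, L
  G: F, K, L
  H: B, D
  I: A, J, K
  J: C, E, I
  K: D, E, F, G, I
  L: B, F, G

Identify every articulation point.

K

Removing K increases the component count from 1 to 2, so K is a cut vertex.
By contrast removing G leaves 1 component; it is not a cut vertex. No other vertex is a cut vertex either.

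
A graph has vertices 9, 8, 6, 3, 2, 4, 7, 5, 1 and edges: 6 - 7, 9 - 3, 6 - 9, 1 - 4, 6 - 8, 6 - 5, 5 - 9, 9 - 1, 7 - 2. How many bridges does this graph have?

6

The edges on the cycle 6-5-9-6 are not bridges since each lies on that cycle.
But removing 1 - 4 disconnects 1 from 4; removing 6 - 7 disconnects 6 from 7; removing 6 - 8 disconnects 6 from 8; removing 2 - 7 disconnects 2 from 7 — these are bridges.
In total 6 edges are bridges.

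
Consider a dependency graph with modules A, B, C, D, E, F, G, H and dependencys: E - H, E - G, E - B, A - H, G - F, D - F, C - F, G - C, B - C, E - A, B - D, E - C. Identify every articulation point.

E

Removing E increases the component count from 1 to 2, so E is a cut vertex.
By contrast removing A leaves 1 component; it is not a cut vertex. No other vertex is a cut vertex either.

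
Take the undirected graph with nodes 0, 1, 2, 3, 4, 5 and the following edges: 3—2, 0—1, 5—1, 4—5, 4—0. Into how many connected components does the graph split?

2

Starting from 2 we can reach 2, 3. That is one component of size 2.
Starting from 0 we can reach 0, 1, 4, 5. That is one component of size 4.
Total: 2 components.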